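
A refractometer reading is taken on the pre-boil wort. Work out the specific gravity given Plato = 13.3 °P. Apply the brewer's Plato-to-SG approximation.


SG = 259/(259 − P)
SG = 259/(259 − 13.3)

1.0541


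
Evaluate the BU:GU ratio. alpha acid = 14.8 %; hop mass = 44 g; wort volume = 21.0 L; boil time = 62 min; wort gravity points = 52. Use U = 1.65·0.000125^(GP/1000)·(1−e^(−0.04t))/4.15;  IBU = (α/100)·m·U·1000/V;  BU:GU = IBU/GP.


U = 1.65·0.000125^(52/1000)·(1−e^(−0.04·62))/4.15 = 0.2283
IBU = (14.8/100)·44·0.2283·1000/21.0 = 70.7925
BU:GU = 70.7925/52

1.3614


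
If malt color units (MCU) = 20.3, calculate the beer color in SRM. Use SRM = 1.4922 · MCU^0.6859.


SRM = 1.4922 · 20.3^0.6859

11.7663 SRM


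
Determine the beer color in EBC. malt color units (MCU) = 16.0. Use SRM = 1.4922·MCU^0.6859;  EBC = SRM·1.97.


SRM = 1.4922·16.0^0.6859 = 9.9939
EBC = 9.9939·1.97

19.6879 EBC


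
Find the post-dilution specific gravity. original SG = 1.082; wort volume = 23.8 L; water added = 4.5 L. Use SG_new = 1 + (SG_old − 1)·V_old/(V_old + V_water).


pts = (1.082 − 1)·1000·23.8/(23.8 + 4.5) = 68.9611
SG_new = 1 + 68.9611/1000

1.0690


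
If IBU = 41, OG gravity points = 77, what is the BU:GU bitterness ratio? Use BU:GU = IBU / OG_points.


BU:GU = 41 / 77

0.5325


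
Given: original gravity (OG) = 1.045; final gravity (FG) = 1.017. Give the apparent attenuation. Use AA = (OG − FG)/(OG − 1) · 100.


AA = (1.045 − 1.017)/(1.045 − 1) · 100

62.2222 %


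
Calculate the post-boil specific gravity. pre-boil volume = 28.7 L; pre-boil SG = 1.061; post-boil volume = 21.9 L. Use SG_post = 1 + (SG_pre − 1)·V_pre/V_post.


pts_pre = (1.061 − 1)·1000 = 61.0000
pts_post = 61.0000·28.7/21.9 = 79.9406
SG_post = 1 + 79.9406/1000

1.0799


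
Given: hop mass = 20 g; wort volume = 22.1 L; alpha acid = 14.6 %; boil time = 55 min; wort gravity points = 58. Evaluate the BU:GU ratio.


U = 1.65·0.000125^(GP/1000)·(1−e^(−0.04t))/4.15;  IBU = (α/100)·m·U·1000/V;  BU:GU = IBU/GP
U = 1.65·0.000125^(58/1000)·(1−e^(−0.04·55))/4.15 = 0.2099
IBU = (14.6/100)·20·0.2099·1000/22.1 = 27.7361
BU:GU = 27.7361/58

0.4782


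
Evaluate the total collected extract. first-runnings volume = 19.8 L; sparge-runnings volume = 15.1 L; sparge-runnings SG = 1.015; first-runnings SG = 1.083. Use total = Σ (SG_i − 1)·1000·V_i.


first = (1.083 − 1)·1000·19.8 = 1643.4000
sparge = (1.015 − 1)·1000·15.1 = 226.5000
total = 1643.4000 + 226.5000

1869.9000 gravity·L


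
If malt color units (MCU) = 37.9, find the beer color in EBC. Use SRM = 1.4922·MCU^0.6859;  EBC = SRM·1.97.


SRM = 1.4922·37.9^0.6859 = 18.0558
EBC = 18.0558·1.97

35.5698 EBC


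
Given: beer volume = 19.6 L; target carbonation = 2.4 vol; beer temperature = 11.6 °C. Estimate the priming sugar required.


residual = 14.695·(0.01821 + 0.09011·e^(−0.04·T));  sugar = (target − residual)·4.0·V
residual = 14.695·(0.01821 + 0.09011·e^(−0.04·11.6)) = 1.1002
sugar = (2.4 − 1.1002)·4.0·19.6

101.9056 g


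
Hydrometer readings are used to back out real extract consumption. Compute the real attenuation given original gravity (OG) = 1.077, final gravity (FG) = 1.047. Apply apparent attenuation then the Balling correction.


AA = (OG−FG)/(OG−1)·100;  RA = AA·0.8192
AA = (1.077 − 1.047)/(1.077 − 1)·100 = 38.9610
RA = 38.9610·0.8192

31.9169 %


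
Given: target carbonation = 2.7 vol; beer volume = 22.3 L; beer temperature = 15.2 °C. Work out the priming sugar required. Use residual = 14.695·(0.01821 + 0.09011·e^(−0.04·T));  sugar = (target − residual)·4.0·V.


residual = 14.695·(0.01821 + 0.09011·e^(−0.04·15.2)) = 0.9885
sugar = (2.7 − 0.9885)·4.0·22.3

152.6637 g


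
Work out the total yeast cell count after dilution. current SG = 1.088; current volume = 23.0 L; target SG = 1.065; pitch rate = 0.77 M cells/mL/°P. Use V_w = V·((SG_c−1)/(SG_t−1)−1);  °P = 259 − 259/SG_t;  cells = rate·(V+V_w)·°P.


V_w = 23.0·((1.088−1)/(1.065−1)−1) = 8.1385
V_final = 23.0 + 8.1385 = 31.1385
°P = 259 − 259/1.065 = 15.8075
cells = 0.77·31.1385·15.8075

379.0106 billion cells


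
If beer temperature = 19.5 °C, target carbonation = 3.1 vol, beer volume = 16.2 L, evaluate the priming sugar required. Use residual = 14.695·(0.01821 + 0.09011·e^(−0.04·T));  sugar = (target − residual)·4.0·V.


residual = 14.695·(0.01821 + 0.09011·e^(−0.04·19.5)) = 0.8746
sugar = (3.1 − 0.8746)·4.0·16.2

144.2058 g


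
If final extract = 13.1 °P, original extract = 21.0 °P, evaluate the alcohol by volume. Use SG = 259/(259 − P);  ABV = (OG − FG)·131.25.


OG = 259/(259 − 21.0) = 1.0882
FG = 259/(259 − 13.1) = 1.0533
ABV = (1.0882 − 1.0533)·131.25

4.5887 % ABV


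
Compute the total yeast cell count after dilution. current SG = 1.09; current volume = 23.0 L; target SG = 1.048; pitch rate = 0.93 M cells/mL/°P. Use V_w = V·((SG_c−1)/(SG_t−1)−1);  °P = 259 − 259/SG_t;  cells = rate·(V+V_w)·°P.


V_w = 23.0·((1.09−1)/(1.048−1)−1) = 20.1250
V_final = 23.0 + 20.1250 = 43.1250
°P = 259 − 259/1.048 = 11.8626
cells = 0.93·43.1250·11.8626

475.7642 billion cells


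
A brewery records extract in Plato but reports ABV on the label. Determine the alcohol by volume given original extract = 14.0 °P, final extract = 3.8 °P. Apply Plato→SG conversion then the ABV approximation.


SG = 259/(259 − P);  ABV = (OG − FG)·131.25
OG = 259/(259 − 14.0) = 1.0571
FG = 259/(259 − 3.8) = 1.0149
ABV = (1.0571 − 1.0149)·131.25

5.5457 % ABV


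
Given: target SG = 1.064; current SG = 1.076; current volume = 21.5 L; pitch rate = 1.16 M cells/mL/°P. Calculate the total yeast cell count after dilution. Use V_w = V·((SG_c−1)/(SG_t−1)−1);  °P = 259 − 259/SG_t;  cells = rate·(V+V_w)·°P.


V_w = 21.5·((1.076−1)/(1.064−1)−1) = 4.0312
V_final = 21.5 + 4.0312 = 25.5312
°P = 259 − 259/1.064 = 15.5789
cells = 1.16·25.5312·15.5789

461.3900 billion cells


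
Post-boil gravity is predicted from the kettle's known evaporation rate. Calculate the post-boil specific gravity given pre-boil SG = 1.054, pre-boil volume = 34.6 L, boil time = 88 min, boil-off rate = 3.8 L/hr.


V_post = V_pre − rate·(t/60);  SG_post = 1 + (SG_pre−1)·V_pre/V_post
V_post = 34.6 − 3.8·(88/60) = 29.0267
SG_post = 1 + (1.054 − 1)·34.6/29.0267

1.0644


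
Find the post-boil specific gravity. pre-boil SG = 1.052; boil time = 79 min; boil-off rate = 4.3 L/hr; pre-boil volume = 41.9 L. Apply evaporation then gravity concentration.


V_post = V_pre − rate·(t/60);  SG_post = 1 + (SG_pre−1)·V_pre/V_post
V_post = 41.9 − 4.3·(79/60) = 36.2383
SG_post = 1 + (1.052 − 1)·41.9/36.2383

1.0601


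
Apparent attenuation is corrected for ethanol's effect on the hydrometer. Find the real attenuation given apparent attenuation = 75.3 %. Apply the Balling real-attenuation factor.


RA = AA · 0.8192
RA = 75.3 · 0.8192

61.6858 %


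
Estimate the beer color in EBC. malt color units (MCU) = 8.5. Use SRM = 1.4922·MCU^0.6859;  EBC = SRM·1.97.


SRM = 1.4922·8.5^0.6859 = 6.4761
EBC = 6.4761·1.97

12.7580 EBC


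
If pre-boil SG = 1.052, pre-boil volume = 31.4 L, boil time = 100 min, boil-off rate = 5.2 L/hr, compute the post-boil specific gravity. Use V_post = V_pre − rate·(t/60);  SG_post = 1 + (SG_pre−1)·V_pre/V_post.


V_post = 31.4 − 5.2·(100/60) = 22.7333
SG_post = 1 + (1.052 − 1)·31.4/22.7333

1.0718


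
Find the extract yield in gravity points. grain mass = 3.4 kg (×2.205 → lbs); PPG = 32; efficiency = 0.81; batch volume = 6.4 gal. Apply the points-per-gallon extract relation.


points = lbs × PPG × eff / vol
lbs = 3.4 × 2.205 = 7.4970
points = 7.4970 × 32 × 0.81 / 6.4

30.3629 points


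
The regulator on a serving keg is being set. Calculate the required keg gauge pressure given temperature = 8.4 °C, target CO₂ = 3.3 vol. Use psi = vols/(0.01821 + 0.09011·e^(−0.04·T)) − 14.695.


psi = 3.3/(0.01821 + 0.09011·e^(−0.04·8.4)) − 14.695

25.2543 psi


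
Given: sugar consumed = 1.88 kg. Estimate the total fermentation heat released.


Q = m_sugar · 590 kJ/kg
Q = 1.88 · 590

1109.2000 kJ


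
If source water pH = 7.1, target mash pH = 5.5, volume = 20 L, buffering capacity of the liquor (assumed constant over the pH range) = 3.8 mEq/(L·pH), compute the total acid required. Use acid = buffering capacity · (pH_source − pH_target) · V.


acid = 3.8 · (7.1 − 5.5) · 20

121.6000 mEq


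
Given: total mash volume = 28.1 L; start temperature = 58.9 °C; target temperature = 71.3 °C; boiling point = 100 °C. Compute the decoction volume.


V_dec = V_total·(T_target − T_start)/(T_boil − T_start)
V_dec = 28.1·(71.3 − 58.9)/(100 − 58.9)

8.4779 L


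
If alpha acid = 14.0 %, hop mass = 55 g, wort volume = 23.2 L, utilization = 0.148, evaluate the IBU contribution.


IBU = (α/100)·mass·U·1000 / V
IBU = (14.0/100)·55·0.148·1000 / 23.2

49.1207 IBU


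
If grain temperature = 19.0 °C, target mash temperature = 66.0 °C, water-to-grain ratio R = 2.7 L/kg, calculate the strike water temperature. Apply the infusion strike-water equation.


T_strike = (0.41/R)·(T_mash − T_grain) + T_mash
T_strike = (0.41/2.7)·(66.0 − 19.0) + 66.0

73.1370 °C


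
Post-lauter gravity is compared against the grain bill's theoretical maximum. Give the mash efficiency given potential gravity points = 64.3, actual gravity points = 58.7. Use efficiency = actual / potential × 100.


efficiency = 58.7 / 64.3 × 100

91.2908 %


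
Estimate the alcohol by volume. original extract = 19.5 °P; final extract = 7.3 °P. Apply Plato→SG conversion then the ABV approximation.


SG = 259/(259 − P);  ABV = (OG − FG)·131.25
OG = 259/(259 − 19.5) = 1.0814
FG = 259/(259 − 7.3) = 1.0290
ABV = (1.0814 − 1.0290)·131.25

6.8797 % ABV


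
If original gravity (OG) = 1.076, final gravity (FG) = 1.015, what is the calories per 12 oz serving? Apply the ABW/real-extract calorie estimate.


ABW = (OG−FG)·131.25·0.79/FG;  °P = 259 − 259/SG (for OG→OE and FG→AE);  RE = 0.1808·OE + 0.8192·AE;  Cal = (6.9·ABW + 4·(RE−0.1))·FG·3.55
ABW = (1.076 − 1.015)·131.25·0.79/1.015 = 6.2315
OE = 259 − 259/1.076 = 18.2937 °P
AE = 259 − 259/1.015 = 3.8276 °P
RE = 0.1808·18.2937 + 0.8192·3.8276 = 6.4431 °P
Cal = (6.9·6.2315 + 4·(6.4431−0.1))·1.015·3.55

246.3518 kcal


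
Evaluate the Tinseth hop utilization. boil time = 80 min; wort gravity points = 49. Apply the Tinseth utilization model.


U = 1.65·0.000125^(GP/1000) · (1 − e^(−0.04·t))/4.15
bigness = 1.65·0.000125^(49/1000) = 1.0623
boil_factor = (1 − e^(−0.04·80))/4.15 = 0.2311
U = 1.0623 · 0.2311

0.2455


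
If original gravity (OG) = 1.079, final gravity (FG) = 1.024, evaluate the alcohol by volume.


ABV = (OG − FG) · 131.25
ABV = (1.079 − 1.024) · 131.25

7.2187 % ABV


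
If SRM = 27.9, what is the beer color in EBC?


EBC = SRM · 1.97
EBC = 27.9 · 1.97

54.9630 EBC


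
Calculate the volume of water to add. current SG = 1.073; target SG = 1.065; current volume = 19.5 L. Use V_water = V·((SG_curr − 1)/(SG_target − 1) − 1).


V_water = 19.5·((1.073 − 1)/(1.065 − 1) − 1)

2.4000 L


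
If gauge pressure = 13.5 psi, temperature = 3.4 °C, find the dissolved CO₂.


vols = (P + 14.695)·(0.01821 + 0.09011·e^(−0.04·T))
vols = (13.5 + 14.695)·(0.01821 + 0.09011·e^(−0.04·3.4))

2.7310 volumes


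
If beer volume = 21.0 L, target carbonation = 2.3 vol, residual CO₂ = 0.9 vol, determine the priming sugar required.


sugar = (target − residual)·4.0·V
sugar = (2.3 − 0.9)·4.0·21.0

117.6000 g


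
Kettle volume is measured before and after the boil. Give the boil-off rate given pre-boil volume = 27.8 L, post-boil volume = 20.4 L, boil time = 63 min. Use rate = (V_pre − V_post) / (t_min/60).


rate = (27.8 − 20.4) / (63/60)

7.0476 L/hr


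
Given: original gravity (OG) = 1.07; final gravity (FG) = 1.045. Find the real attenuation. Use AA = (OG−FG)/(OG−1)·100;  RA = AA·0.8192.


AA = (1.07 − 1.045)/(1.07 − 1)·100 = 35.7143
RA = 35.7143·0.8192

29.2571 %


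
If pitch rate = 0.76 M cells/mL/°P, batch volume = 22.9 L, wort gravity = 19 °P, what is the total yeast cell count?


cells (billions) = rate · V_L · °P
cells = 0.76 · 22.9 · 19

330.6760 billion cells


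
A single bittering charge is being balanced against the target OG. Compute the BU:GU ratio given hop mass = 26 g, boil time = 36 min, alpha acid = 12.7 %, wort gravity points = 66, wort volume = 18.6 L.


U = 1.65·0.000125^(GP/1000)·(1−e^(−0.04t))/4.15;  IBU = (α/100)·m·U·1000/V;  BU:GU = IBU/GP
U = 1.65·0.000125^(66/1000)·(1−e^(−0.04·36))/4.15 = 0.1676
IBU = (12.7/100)·26·0.1676·1000/18.6 = 29.7620
BU:GU = 29.7620/66

0.4509


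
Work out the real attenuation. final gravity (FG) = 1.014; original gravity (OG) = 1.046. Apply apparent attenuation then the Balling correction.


AA = (OG−FG)/(OG−1)·100;  RA = AA·0.8192
AA = (1.046 − 1.014)/(1.046 − 1)·100 = 69.5652
RA = 69.5652·0.8192

56.9878 %


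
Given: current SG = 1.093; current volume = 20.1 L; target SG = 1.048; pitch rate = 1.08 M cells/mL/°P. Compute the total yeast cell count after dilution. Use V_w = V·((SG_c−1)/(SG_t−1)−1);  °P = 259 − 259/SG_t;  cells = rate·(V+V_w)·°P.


V_w = 20.1·((1.093−1)/(1.048−1)−1) = 18.8437
V_final = 20.1 + 18.8437 = 38.9437
°P = 259 − 259/1.048 = 11.8626
cells = 1.08·38.9437·11.8626

498.9319 billion cells


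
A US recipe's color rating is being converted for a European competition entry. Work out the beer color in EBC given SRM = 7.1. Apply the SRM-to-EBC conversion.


EBC = SRM · 1.97
EBC = 7.1 · 1.97

13.9870 EBC


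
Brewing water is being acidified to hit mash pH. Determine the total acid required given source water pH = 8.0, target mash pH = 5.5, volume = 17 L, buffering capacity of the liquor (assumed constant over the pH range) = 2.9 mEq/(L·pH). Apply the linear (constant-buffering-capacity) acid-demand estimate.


acid = buffering capacity · (pH_source − pH_target) · V
acid = 2.9 · (8.0 − 5.5) · 17

123.2500 mEq


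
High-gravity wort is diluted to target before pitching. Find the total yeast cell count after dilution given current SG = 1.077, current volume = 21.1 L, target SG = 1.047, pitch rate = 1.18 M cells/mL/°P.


V_w = V·((SG_c−1)/(SG_t−1)−1);  °P = 259 − 259/SG_t;  cells = rate·(V+V_w)·°P
V_w = 21.1·((1.077−1)/(1.047−1)−1) = 13.4681
V_final = 21.1 + 13.4681 = 34.5681
°P = 259 − 259/1.047 = 11.6266
cells = 1.18·34.5681·11.6266

474.2510 billion cells


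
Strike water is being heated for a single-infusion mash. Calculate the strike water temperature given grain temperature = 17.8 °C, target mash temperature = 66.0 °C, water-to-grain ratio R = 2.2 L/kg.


T_strike = (0.41/R)·(T_mash − T_grain) + T_mash
T_strike = (0.41/2.2)·(66.0 − 17.8) + 66.0

74.9827 °C


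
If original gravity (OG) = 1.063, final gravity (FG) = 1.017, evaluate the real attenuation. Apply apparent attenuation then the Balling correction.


AA = (OG−FG)/(OG−1)·100;  RA = AA·0.8192
AA = (1.063 − 1.017)/(1.063 − 1)·100 = 73.0159
RA = 73.0159·0.8192

59.8146 %


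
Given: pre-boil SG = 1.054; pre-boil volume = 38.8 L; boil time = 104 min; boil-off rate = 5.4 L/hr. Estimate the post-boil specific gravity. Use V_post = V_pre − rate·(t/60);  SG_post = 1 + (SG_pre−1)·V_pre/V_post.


V_post = 38.8 − 5.4·(104/60) = 29.4400
SG_post = 1 + (1.054 − 1)·38.8/29.4400

1.0712


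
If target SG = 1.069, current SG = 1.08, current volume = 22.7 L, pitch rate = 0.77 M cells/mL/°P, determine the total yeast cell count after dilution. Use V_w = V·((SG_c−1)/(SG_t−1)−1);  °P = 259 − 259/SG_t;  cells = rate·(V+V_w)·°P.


V_w = 22.7·((1.08−1)/(1.069−1)−1) = 3.6188
V_final = 22.7 + 3.6188 = 26.3188
°P = 259 − 259/1.069 = 16.7175
cells = 0.77·26.3188·16.7175

338.7885 billion cells


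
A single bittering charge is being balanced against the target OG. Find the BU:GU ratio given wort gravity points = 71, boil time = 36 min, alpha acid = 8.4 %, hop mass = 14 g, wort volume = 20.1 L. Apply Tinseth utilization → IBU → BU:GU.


U = 1.65·0.000125^(GP/1000)·(1−e^(−0.04t))/4.15;  IBU = (α/100)·m·U·1000/V;  BU:GU = IBU/GP
U = 1.65·0.000125^(71/1000)·(1−e^(−0.04·36))/4.15 = 0.1603
IBU = (8.4/100)·14·0.1603·1000/20.1 = 9.3776
BU:GU = 9.3776/71

0.1321


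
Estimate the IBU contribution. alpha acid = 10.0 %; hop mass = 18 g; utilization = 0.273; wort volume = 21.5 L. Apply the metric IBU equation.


IBU = (α/100)·mass·U·1000 / V
IBU = (10.0/100)·18·0.273·1000 / 21.5

22.8558 IBU


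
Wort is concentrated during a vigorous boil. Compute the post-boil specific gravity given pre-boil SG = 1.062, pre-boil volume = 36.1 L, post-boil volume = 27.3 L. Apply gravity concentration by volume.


SG_post = 1 + (SG_pre − 1)·V_pre/V_post
pts_pre = (1.062 − 1)·1000 = 62.0000
pts_post = 62.0000·36.1/27.3 = 81.9853
SG_post = 1 + 81.9853/1000

1.0820


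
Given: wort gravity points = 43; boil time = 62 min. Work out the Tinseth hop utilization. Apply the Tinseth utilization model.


U = 1.65·0.000125^(GP/1000) · (1 − e^(−0.04·t))/4.15
bigness = 1.65·0.000125^(43/1000) = 1.1211
boil_factor = (1 − e^(−0.04·62))/4.15 = 0.2208
U = 1.1211 · 0.2208

0.2475


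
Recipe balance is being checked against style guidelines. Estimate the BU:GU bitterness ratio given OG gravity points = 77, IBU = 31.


BU:GU = IBU / OG_points
BU:GU = 31 / 77

0.4026


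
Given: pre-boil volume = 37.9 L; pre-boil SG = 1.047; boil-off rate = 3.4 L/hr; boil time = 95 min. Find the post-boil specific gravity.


V_post = V_pre − rate·(t/60);  SG_post = 1 + (SG_pre−1)·V_pre/V_post
V_post = 37.9 − 3.4·(95/60) = 32.5167
SG_post = 1 + (1.047 − 1)·37.9/32.5167

1.0548


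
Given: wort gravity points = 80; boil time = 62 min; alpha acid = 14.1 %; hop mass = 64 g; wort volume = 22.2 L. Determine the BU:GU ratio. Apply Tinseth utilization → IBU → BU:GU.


U = 1.65·0.000125^(GP/1000)·(1−e^(−0.04t))/4.15;  IBU = (α/100)·m·U·1000/V;  BU:GU = IBU/GP
U = 1.65·0.000125^(80/1000)·(1−e^(−0.04·62))/4.15 = 0.1775
IBU = (14.1/100)·64·0.1775·1000/22.2 = 72.1526
BU:GU = 72.1526/80

0.9019


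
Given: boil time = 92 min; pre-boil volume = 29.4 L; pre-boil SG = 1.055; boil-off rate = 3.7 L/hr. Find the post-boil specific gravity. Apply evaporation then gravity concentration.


V_post = V_pre − rate·(t/60);  SG_post = 1 + (SG_pre−1)·V_pre/V_post
V_post = 29.4 − 3.7·(92/60) = 23.7267
SG_post = 1 + (1.055 − 1)·29.4/23.7267

1.0682


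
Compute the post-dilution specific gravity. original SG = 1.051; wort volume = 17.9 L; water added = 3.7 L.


SG_new = 1 + (SG_old − 1)·V_old/(V_old + V_water)
pts = (1.051 − 1)·1000·17.9/(17.9 + 3.7) = 42.2639
SG_new = 1 + 42.2639/1000

1.0423


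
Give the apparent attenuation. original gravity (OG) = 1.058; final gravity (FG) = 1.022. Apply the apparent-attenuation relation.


AA = (OG − FG)/(OG − 1) · 100
AA = (1.058 − 1.022)/(1.058 − 1) · 100

62.0690 %


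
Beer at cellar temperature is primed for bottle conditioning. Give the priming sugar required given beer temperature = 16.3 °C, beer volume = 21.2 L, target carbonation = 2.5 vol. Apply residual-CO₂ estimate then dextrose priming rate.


residual = 14.695·(0.01821 + 0.09011·e^(−0.04·T));  sugar = (target − residual)·4.0·V
residual = 14.695·(0.01821 + 0.09011·e^(−0.04·16.3)) = 0.9575
sugar = (2.5 − 0.9575)·4.0·21.2

130.8048 g


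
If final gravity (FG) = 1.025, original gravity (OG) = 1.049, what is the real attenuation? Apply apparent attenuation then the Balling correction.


AA = (OG−FG)/(OG−1)·100;  RA = AA·0.8192
AA = (1.049 − 1.025)/(1.049 − 1)·100 = 48.9796
RA = 48.9796·0.8192

40.1241 %


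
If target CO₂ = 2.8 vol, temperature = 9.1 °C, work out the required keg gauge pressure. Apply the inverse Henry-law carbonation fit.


psi = vols/(0.01821 + 0.09011·e^(−0.04·T)) − 14.695
psi = 2.8/(0.01821 + 0.09011·e^(−0.04·9.1)) − 14.695

19.9470 psi


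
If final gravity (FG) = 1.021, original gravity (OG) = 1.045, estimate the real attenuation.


AA = (OG−FG)/(OG−1)·100;  RA = AA·0.8192
AA = (1.045 − 1.021)/(1.045 − 1)·100 = 53.3333
RA = 53.3333·0.8192

43.6907 %


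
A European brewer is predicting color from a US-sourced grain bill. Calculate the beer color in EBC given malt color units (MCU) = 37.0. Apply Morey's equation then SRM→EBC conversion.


SRM = 1.4922·MCU^0.6859;  EBC = SRM·1.97
SRM = 1.4922·37.0^0.6859 = 17.7606
EBC = 17.7606·1.97

34.9883 EBC


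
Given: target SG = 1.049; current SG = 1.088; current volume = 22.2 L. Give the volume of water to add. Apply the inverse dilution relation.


V_water = V·((SG_curr − 1)/(SG_target − 1) − 1)
V_water = 22.2·((1.088 − 1)/(1.049 − 1) − 1)

17.6694 L


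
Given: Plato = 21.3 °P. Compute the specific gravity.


SG = 259/(259 − P)
SG = 259/(259 − 21.3)

1.0896


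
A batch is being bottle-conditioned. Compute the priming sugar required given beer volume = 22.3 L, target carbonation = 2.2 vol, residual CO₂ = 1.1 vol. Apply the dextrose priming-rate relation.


sugar = (target − residual)·4.0·V
sugar = (2.2 − 1.1)·4.0·22.3

98.1200 g


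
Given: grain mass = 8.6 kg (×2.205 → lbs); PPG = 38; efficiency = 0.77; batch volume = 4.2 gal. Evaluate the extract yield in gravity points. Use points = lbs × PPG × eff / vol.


lbs = 8.6 × 2.205 = 18.9630
points = 18.9630 × 38 × 0.77 / 4.2

132.1089 points


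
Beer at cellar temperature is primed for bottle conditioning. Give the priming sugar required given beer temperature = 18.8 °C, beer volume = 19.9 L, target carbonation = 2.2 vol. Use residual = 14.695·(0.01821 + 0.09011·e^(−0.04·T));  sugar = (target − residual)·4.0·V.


residual = 14.695·(0.01821 + 0.09011·e^(−0.04·18.8)) = 0.8918
sugar = (2.2 − 0.8918)·4.0·19.9

104.1297 g


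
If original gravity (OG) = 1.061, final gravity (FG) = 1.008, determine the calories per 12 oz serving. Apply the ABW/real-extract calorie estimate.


ABW = (OG−FG)·131.25·0.79/FG;  °P = 259 − 259/SG (for OG→OE and FG→AE);  RE = 0.1808·OE + 0.8192·AE;  Cal = (6.9·ABW + 4·(RE−0.1))·FG·3.55
ABW = (1.061 − 1.008)·131.25·0.79/1.008 = 5.4518
OE = 259 − 259/1.061 = 14.8907 °P
AE = 259 − 259/1.008 = 2.0556 °P
RE = 0.1808·14.8907 + 0.8192·2.0556 = 4.3761 °P
Cal = (6.9·5.4518 + 4·(4.3761−0.1))·1.008·3.55

195.8178 kcal


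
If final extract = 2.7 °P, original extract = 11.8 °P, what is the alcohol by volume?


SG = 259/(259 − P);  ABV = (OG − FG)·131.25
OG = 259/(259 − 11.8) = 1.0477
FG = 259/(259 − 2.7) = 1.0105
ABV = (1.0477 − 1.0105)·131.25

4.8825 % ABV


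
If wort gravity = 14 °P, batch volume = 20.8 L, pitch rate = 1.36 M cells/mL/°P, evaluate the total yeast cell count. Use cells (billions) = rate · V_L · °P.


cells = 1.36 · 20.8 · 14

396.0320 billion cells


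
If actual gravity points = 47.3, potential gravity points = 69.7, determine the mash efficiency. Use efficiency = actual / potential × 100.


efficiency = 47.3 / 69.7 × 100

67.8623 %


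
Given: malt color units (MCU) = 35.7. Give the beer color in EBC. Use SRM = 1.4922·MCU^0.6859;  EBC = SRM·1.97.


SRM = 1.4922·35.7^0.6859 = 17.3301
EBC = 17.3301·1.97

34.1404 EBC


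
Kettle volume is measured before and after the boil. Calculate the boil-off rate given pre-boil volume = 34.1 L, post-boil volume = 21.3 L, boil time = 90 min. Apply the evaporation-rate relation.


rate = (V_pre − V_post) / (t_min/60)
rate = (34.1 − 21.3) / (90/60)

8.5333 L/hr


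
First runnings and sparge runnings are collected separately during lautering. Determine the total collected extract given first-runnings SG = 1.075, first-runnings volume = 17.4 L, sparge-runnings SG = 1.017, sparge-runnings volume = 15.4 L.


total = Σ (SG_i − 1)·1000·V_i
first = (1.075 − 1)·1000·17.4 = 1305.0000
sparge = (1.017 − 1)·1000·15.4 = 261.8000
total = 1305.0000 + 261.8000

1566.8000 gravity·L


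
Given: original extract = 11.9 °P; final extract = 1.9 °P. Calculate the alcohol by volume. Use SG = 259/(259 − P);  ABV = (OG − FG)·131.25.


OG = 259/(259 − 11.9) = 1.0482
FG = 259/(259 − 1.9) = 1.0074
ABV = (1.0482 − 1.0074)·131.25

5.3509 % ABV


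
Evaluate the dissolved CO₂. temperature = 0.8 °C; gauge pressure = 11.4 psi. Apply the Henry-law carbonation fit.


vols = (P + 14.695)·(0.01821 + 0.09011·e^(−0.04·T))
vols = (11.4 + 14.695)·(0.01821 + 0.09011·e^(−0.04·0.8))

2.7526 volumes


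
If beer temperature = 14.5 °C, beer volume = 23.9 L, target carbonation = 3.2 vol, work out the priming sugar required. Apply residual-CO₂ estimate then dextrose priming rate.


residual = 14.695·(0.01821 + 0.09011·e^(−0.04·T));  sugar = (target − residual)·4.0·V
residual = 14.695·(0.01821 + 0.09011·e^(−0.04·14.5)) = 1.0090
sugar = (3.2 − 1.0090)·4.0·23.9

209.4601 g


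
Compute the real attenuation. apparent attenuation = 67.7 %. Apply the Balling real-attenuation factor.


RA = AA · 0.8192
RA = 67.7 · 0.8192

55.4598 %


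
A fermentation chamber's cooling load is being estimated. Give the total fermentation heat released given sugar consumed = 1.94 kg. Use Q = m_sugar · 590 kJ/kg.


Q = 1.94 · 590

1144.6000 kJ


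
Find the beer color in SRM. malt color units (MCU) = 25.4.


SRM = 1.4922 · MCU^0.6859
SRM = 1.4922 · 25.4^0.6859

13.7215 SRM


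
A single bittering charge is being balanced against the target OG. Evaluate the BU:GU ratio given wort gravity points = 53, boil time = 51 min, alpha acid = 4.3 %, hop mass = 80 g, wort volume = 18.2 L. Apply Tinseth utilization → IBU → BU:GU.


U = 1.65·0.000125^(GP/1000)·(1−e^(−0.04t))/4.15;  IBU = (α/100)·m·U·1000/V;  BU:GU = IBU/GP
U = 1.65·0.000125^(53/1000)·(1−e^(−0.04·51))/4.15 = 0.2148
IBU = (4.3/100)·80·0.2148·1000/18.2 = 40.6036
BU:GU = 40.6036/53

0.7661


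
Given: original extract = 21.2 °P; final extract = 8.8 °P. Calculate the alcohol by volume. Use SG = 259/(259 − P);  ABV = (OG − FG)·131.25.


OG = 259/(259 − 21.2) = 1.0892
FG = 259/(259 − 8.8) = 1.0352
ABV = (1.0892 − 1.0352)·131.25

7.0847 % ABV


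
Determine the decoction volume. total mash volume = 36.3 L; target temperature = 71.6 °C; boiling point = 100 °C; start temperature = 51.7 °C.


V_dec = V_total·(T_target − T_start)/(T_boil − T_start)
V_dec = 36.3·(71.6 − 51.7)/(100 − 51.7)

14.9559 L


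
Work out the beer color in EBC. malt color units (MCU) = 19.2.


SRM = 1.4922·MCU^0.6859;  EBC = SRM·1.97
SRM = 1.4922·19.2^0.6859 = 11.3251
EBC = 11.3251·1.97

22.3105 EBC


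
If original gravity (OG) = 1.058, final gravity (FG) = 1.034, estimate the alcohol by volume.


ABV = (OG − FG) · 131.25
ABV = (1.058 − 1.034) · 131.25

3.1500 % ABV


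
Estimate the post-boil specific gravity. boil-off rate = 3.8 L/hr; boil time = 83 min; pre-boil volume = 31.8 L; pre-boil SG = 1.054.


V_post = V_pre − rate·(t/60);  SG_post = 1 + (SG_pre−1)·V_pre/V_post
V_post = 31.8 − 3.8·(83/60) = 26.5433
SG_post = 1 + (1.054 − 1)·31.8/26.5433

1.0647


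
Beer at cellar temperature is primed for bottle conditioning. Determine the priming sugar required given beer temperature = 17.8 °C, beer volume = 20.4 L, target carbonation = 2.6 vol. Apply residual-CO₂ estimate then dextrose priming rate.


residual = 14.695·(0.01821 + 0.09011·e^(−0.04·T));  sugar = (target − residual)·4.0·V
residual = 14.695·(0.01821 + 0.09011·e^(−0.04·17.8)) = 0.9173
sugar = (2.6 − 0.9173)·4.0·20.4

137.3072 g


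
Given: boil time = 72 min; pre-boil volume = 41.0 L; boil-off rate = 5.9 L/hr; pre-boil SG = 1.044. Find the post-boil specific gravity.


V_post = V_pre − rate·(t/60);  SG_post = 1 + (SG_pre−1)·V_pre/V_post
V_post = 41.0 − 5.9·(72/60) = 33.9200
SG_post = 1 + (1.044 − 1)·41.0/33.9200

1.0532


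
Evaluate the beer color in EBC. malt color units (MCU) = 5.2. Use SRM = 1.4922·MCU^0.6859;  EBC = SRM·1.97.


SRM = 1.4922·5.2^0.6859 = 4.6231
EBC = 4.6231·1.97

9.1075 EBC


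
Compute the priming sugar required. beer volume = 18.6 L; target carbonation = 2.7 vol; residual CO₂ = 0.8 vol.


sugar = (target − residual)·4.0·V
sugar = (2.7 − 0.8)·4.0·18.6

141.3600 g


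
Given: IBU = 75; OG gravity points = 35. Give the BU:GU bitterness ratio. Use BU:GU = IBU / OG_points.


BU:GU = 75 / 35

2.1429


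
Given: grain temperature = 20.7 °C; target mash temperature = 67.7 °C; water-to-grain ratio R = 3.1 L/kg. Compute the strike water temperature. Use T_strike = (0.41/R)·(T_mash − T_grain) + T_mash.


T_strike = (0.41/3.1)·(67.7 − 20.7) + 67.7

73.9161 °C


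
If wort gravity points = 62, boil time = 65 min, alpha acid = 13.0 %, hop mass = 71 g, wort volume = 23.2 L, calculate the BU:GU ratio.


U = 1.65·0.000125^(GP/1000)·(1−e^(−0.04t))/4.15;  IBU = (α/100)·m·U·1000/V;  BU:GU = IBU/GP
U = 1.65·0.000125^(62/1000)·(1−e^(−0.04·65))/4.15 = 0.2108
IBU = (13.0/100)·71·0.2108·1000/23.2 = 83.8766
BU:GU = 83.8766/62

1.3528


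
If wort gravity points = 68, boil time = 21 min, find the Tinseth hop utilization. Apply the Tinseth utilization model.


U = 1.65·0.000125^(GP/1000) · (1 − e^(−0.04·t))/4.15
bigness = 1.65·0.000125^(68/1000) = 0.8955
boil_factor = (1 − e^(−0.04·21))/4.15 = 0.1369
U = 0.8955 · 0.1369

0.1226


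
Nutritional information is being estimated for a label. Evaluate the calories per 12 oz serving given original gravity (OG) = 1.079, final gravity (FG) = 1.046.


ABW = (OG−FG)·131.25·0.79/FG;  °P = 259 − 259/SG (for OG→OE and FG→AE);  RE = 0.1808·OE + 0.8192·AE;  Cal = (6.9·ABW + 4·(RE−0.1))·FG·3.55
ABW = (1.079 − 1.046)·131.25·0.79/1.046 = 3.2712
OE = 259 − 259/1.079 = 18.9629 °P
AE = 259 − 259/1.046 = 11.3901 °P
RE = 0.1808·18.9629 + 0.8192·11.3901 = 12.7592 °P
Cal = (6.9·3.2712 + 4·(12.7592−0.1))·1.046·3.55

271.8443 kcal


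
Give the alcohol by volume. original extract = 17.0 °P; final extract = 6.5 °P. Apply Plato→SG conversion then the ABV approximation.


SG = 259/(259 − P);  ABV = (OG − FG)·131.25
OG = 259/(259 − 17.0) = 1.0702
FG = 259/(259 − 6.5) = 1.0257
ABV = (1.0702 − 1.0257)·131.25

5.8413 % ABV


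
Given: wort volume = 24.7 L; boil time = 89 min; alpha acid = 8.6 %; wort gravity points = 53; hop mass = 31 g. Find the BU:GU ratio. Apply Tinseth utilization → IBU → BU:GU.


U = 1.65·0.000125^(GP/1000)·(1−e^(−0.04t))/4.15;  IBU = (α/100)·m·U·1000/V;  BU:GU = IBU/GP
U = 1.65·0.000125^(53/1000)·(1−e^(−0.04·89))/4.15 = 0.2399
IBU = (8.6/100)·31·0.2399·1000/24.7 = 25.8944
BU:GU = 25.8944/53

0.4886


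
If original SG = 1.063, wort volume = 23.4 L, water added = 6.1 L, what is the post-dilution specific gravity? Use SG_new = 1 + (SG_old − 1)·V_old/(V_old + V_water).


pts = (1.063 − 1)·1000·23.4/(23.4 + 6.1) = 49.9729
SG_new = 1 + 49.9729/1000

1.0500


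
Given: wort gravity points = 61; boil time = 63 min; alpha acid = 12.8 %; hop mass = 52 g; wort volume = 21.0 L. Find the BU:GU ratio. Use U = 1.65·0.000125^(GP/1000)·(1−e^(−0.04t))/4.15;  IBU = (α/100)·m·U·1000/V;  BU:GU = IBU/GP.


U = 1.65·0.000125^(61/1000)·(1−e^(−0.04·63))/4.15 = 0.2113
IBU = (12.8/100)·52·0.2113·1000/21.0 = 66.9749
BU:GU = 66.9749/61

1.0979


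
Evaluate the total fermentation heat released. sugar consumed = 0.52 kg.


Q = m_sugar · 590 kJ/kg
Q = 0.52 · 590

306.8000 kJ


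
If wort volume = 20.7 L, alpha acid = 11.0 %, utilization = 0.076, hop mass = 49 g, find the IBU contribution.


IBU = (α/100)·mass·U·1000 / V
IBU = (11.0/100)·49·0.076·1000 / 20.7

19.7894 IBU


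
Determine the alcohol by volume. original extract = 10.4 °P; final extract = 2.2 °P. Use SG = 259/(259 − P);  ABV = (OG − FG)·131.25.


OG = 259/(259 − 10.4) = 1.0418
FG = 259/(259 − 2.2) = 1.0086
ABV = (1.0418 − 1.0086)·131.25

4.3663 % ABV


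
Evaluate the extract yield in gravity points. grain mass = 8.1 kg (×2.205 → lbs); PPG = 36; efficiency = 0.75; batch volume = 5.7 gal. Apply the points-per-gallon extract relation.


points = lbs × PPG × eff / vol
lbs = 8.1 × 2.205 = 17.8605
points = 17.8605 × 36 × 0.75 / 5.7

84.6024 points


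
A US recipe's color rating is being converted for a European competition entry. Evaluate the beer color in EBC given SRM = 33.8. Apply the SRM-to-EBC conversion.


EBC = SRM · 1.97
EBC = 33.8 · 1.97

66.5860 EBC


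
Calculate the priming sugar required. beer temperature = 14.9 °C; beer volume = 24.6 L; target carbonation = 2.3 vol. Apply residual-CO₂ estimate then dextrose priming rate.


residual = 14.695·(0.01821 + 0.09011·e^(−0.04·T));  sugar = (target − residual)·4.0·V
residual = 14.695·(0.01821 + 0.09011·e^(−0.04·14.9)) = 0.9972
sugar = (2.3 − 0.9972)·4.0·24.6

128.1929 g


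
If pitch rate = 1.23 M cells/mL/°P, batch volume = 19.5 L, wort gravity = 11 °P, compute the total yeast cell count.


cells (billions) = rate · V_L · °P
cells = 1.23 · 19.5 · 11

263.8350 billion cells


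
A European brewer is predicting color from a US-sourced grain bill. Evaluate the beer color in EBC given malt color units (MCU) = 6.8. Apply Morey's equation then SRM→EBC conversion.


SRM = 1.4922·MCU^0.6859;  EBC = SRM·1.97
SRM = 1.4922·6.8^0.6859 = 5.5571
EBC = 5.5571·1.97

10.9474 EBC


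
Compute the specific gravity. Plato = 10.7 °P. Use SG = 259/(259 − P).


SG = 259/(259 − 10.7)

1.0431


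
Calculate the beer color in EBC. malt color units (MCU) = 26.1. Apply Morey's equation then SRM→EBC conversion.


SRM = 1.4922·MCU^0.6859;  EBC = SRM·1.97
SRM = 1.4922·26.1^0.6859 = 13.9798
EBC = 13.9798·1.97

27.5402 EBC


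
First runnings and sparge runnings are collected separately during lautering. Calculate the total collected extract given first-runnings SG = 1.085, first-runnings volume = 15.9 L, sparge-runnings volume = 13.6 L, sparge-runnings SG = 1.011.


total = Σ (SG_i − 1)·1000·V_i
first = (1.085 − 1)·1000·15.9 = 1351.5000
sparge = (1.011 − 1)·1000·13.6 = 149.6000
total = 1351.5000 + 149.6000

1501.1000 gravity·L


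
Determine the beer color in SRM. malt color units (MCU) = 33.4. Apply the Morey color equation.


SRM = 1.4922 · MCU^0.6859
SRM = 1.4922 · 33.4^0.6859

16.5564 SRM


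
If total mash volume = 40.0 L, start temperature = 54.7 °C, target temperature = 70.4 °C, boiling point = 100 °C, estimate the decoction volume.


V_dec = V_total·(T_target − T_start)/(T_boil − T_start)
V_dec = 40.0·(70.4 − 54.7)/(100 − 54.7)

13.8631 L


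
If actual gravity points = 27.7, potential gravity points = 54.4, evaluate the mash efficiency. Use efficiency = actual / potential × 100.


efficiency = 27.7 / 54.4 × 100

50.9191 %


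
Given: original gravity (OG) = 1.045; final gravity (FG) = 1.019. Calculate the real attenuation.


AA = (OG−FG)/(OG−1)·100;  RA = AA·0.8192
AA = (1.045 − 1.019)/(1.045 − 1)·100 = 57.7778
RA = 57.7778·0.8192

47.3316 %


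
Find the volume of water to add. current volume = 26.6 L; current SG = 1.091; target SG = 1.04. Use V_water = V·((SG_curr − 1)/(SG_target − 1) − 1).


V_water = 26.6·((1.091 − 1)/(1.04 − 1) − 1)

33.9150 L


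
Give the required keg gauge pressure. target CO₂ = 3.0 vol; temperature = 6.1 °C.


psi = vols/(0.01821 + 0.09011·e^(−0.04·T)) − 14.695
psi = 3.0/(0.01821 + 0.09011·e^(−0.04·6.1)) − 14.695

19.0850 psi


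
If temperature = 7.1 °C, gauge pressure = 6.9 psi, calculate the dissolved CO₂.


vols = (P + 14.695)·(0.01821 + 0.09011·e^(−0.04·T))
vols = (6.9 + 14.695)·(0.01821 + 0.09011·e^(−0.04·7.1))

1.8581 volumes


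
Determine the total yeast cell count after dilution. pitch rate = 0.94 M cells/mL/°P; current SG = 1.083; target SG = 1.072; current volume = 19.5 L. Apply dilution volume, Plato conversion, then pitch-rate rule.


V_w = V·((SG_c−1)/(SG_t−1)−1);  °P = 259 − 259/SG_t;  cells = rate·(V+V_w)·°P
V_w = 19.5·((1.083−1)/(1.072−1)−1) = 2.9792
V_final = 19.5 + 2.9792 = 22.4792
°P = 259 − 259/1.072 = 17.3955
cells = 0.94·22.4792·17.3955

367.5746 billion cells


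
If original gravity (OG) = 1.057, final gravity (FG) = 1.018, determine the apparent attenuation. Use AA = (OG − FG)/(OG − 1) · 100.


AA = (1.057 − 1.018)/(1.057 − 1) · 100

68.4211 %


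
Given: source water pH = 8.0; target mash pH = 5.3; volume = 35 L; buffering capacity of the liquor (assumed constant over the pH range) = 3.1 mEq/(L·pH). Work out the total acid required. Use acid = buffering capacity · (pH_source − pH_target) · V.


acid = 3.1 · (8.0 − 5.3) · 35

292.9500 mEq


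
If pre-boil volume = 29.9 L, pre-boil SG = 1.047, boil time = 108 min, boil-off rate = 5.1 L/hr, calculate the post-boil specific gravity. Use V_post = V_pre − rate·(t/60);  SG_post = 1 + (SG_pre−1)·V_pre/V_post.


V_post = 29.9 − 5.1·(108/60) = 20.7200
SG_post = 1 + (1.047 − 1)·29.9/20.7200

1.0678


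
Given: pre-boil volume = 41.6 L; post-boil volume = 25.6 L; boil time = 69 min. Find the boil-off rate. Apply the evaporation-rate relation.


rate = (V_pre − V_post) / (t_min/60)
rate = (41.6 − 25.6) / (69/60)

13.9130 L/hr


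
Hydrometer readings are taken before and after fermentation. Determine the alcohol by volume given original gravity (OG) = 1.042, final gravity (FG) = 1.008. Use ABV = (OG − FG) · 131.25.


ABV = (1.042 − 1.008) · 131.25

4.4625 % ABV


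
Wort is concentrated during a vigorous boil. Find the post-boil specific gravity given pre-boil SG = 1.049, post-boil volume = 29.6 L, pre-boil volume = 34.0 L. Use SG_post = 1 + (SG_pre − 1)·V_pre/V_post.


pts_pre = (1.049 − 1)·1000 = 49.0000
pts_post = 49.0000·34.0/29.6 = 56.2838
SG_post = 1 + 56.2838/1000

1.0563


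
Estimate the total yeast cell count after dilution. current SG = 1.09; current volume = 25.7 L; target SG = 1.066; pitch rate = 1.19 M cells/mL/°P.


V_w = V·((SG_c−1)/(SG_t−1)−1);  °P = 259 − 259/SG_t;  cells = rate·(V+V_w)·°P
V_w = 25.7·((1.09−1)/(1.066−1)−1) = 9.3455
V_final = 25.7 + 9.3455 = 35.0455
°P = 259 − 259/1.066 = 16.0356
cells = 1.19·35.0455·16.0356

668.7521 billion cells


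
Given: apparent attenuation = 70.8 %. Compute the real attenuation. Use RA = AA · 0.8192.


RA = 70.8 · 0.8192

57.9994 %


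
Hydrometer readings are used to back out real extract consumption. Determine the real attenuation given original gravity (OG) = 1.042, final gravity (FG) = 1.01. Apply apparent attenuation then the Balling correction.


AA = (OG−FG)/(OG−1)·100;  RA = AA·0.8192
AA = (1.042 − 1.01)/(1.042 − 1)·100 = 76.1905
RA = 76.1905·0.8192

62.4152 %


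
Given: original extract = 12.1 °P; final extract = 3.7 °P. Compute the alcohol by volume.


SG = 259/(259 − P);  ABV = (OG − FG)·131.25
OG = 259/(259 − 12.1) = 1.0490
FG = 259/(259 − 3.7) = 1.0145
ABV = (1.0490 − 1.0145)·131.25

4.5301 % ABV
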